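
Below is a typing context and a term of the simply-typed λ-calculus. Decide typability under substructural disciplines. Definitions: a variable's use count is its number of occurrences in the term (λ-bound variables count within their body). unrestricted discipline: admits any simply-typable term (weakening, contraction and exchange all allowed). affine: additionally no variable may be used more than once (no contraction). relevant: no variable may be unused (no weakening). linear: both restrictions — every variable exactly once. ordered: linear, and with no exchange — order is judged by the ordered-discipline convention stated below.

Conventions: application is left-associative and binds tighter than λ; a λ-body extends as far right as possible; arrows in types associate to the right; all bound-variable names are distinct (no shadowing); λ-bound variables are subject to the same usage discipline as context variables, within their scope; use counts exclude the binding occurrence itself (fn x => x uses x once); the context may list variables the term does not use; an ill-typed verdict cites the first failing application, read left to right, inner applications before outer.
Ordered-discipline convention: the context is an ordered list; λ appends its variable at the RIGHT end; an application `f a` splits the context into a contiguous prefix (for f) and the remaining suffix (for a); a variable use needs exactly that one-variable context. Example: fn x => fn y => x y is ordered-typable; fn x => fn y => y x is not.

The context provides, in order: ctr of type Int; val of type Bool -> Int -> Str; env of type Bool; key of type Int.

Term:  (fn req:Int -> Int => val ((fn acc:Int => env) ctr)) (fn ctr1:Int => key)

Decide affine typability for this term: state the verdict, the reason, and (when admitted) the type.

yes — ctr, val, env, key, req, acc, ctr1: no repeats, contraction unneeded; term : Int -> Str
use counts: ctr: 1; val: 1; env: 1; key: 1; req (bound): 0; acc (bound): 0; ctr1 (bound): 0
use order (left to right): val, env, ctr, key
typing: well-typed at Int -> Str
all disciplines: ordered ✗ · linear ✗ · affine ✓ · relevant ✗ · unrestricted ✓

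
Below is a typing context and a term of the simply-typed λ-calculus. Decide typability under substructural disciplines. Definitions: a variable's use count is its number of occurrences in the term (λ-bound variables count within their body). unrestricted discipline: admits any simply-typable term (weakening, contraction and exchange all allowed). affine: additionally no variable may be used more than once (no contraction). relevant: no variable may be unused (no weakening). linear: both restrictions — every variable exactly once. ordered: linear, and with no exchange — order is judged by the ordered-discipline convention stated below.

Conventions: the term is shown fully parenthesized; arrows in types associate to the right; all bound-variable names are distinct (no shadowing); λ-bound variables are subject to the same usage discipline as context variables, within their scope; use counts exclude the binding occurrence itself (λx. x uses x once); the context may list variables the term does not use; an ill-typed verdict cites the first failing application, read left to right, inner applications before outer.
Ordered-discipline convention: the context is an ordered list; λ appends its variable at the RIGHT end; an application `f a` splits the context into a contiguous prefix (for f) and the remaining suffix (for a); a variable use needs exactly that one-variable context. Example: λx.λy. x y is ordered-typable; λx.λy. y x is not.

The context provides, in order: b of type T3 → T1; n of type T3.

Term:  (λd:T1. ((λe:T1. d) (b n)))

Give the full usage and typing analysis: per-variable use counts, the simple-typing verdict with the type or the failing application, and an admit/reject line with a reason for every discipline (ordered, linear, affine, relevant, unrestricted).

counts: b: 1; n: 1; d (λ-bound): 1; e (λ-bound): 0
left-to-right use order: d, b, n
typing: the term checks, with type T1 → T1
ordered: ✗ — unused: e — weakening required
linear: ✗ — unused: e — weakening required
affine: ✓ — at most one use each (b, n, d, e)
relevant: ✗ — unused: e — weakening required
unrestricted: ✓ — simply typable at T1 → T1; W, C, E all held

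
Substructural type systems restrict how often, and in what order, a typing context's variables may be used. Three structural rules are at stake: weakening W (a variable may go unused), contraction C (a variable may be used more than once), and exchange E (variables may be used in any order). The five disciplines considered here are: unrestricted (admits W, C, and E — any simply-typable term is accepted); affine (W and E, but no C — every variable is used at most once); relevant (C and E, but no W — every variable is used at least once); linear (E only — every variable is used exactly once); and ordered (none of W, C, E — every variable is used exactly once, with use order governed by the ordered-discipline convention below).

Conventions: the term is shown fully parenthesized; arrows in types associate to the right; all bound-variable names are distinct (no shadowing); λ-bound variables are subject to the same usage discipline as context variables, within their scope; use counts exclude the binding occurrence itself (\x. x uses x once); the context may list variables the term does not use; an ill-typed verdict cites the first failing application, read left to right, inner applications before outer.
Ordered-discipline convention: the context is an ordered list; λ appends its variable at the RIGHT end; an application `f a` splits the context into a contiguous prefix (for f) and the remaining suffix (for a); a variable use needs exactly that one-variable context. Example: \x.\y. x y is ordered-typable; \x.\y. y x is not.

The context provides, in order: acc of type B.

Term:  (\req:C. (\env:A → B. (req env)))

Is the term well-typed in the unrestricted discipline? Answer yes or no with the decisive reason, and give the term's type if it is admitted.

no — fails simple typing
variable uses: acc=0, req (bound)=1, env (bound)=1
use order (left to right): req, env
typing: ill-typed: non-function type C applied to an argument
across the five disciplines: ordered ✗, linear ✗, affine ✗, relevant ✗, unrestricted ✗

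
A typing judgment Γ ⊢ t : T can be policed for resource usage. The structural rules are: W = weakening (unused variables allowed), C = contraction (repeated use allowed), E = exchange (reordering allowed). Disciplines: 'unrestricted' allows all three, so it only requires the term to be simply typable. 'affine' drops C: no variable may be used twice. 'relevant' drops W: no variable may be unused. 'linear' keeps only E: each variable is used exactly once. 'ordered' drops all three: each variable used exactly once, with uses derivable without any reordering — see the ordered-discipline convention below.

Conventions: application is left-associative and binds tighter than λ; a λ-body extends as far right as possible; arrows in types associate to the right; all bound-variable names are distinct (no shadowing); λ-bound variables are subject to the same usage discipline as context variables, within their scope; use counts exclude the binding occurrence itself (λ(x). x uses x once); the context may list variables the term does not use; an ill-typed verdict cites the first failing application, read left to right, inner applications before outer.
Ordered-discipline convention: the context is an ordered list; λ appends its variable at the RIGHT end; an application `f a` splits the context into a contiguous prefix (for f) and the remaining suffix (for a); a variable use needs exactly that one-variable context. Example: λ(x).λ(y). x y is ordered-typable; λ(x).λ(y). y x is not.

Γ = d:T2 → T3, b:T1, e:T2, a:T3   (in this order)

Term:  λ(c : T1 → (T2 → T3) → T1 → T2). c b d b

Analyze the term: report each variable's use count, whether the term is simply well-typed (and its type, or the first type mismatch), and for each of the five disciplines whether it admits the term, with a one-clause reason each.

usage: d: 1×, b: 2×, e: 0×, a: 0×, c (λ-bound): 1×
use order (left to right): c, b, d, b
typing: well-typed — term : (T1 → (T2 → T3) → T1 → T2) → T2
ordered: ✗ — repeated use of b ×2; e, a left unused
linear: ✗ — repeated use of b ×2; e, a left unused
affine: ✗ — repeated use of b ×2
relevant: ✗ — e, a left unused
unrestricted: ✓ — type-checks ((T1 → (T2 → T3) → T1 → T2) → T2) and nothing is barred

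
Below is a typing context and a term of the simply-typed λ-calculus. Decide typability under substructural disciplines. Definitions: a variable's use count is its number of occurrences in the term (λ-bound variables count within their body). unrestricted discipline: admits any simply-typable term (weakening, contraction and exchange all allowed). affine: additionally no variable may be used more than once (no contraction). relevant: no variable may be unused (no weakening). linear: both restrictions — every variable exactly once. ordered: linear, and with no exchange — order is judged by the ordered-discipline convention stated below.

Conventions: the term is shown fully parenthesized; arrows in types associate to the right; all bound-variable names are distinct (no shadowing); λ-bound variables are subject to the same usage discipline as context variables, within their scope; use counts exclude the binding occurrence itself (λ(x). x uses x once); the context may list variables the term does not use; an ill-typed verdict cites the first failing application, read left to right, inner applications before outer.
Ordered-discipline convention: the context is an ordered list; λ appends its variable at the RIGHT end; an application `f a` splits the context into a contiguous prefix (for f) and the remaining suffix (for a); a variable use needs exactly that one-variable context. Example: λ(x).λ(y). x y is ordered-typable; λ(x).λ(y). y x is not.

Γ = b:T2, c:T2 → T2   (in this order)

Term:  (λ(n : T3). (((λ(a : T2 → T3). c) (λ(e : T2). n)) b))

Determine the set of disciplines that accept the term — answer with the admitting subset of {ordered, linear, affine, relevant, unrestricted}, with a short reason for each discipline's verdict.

admitted in: affine, unrestricted
counts: b: 1×, c: 1×, n (bound): 1×, a (bound): 0×, e (bound): 0×
uses in reading order: c, n, b
typing: the term checks, with type T3 → T2
ordered: ✗, a, e never used (weakening)
linear: ✗, a, e never used (weakening)
affine: ✓, no duplicate uses among b, c, n, a, e
relevant: ✗, a, e never used (weakening)
unrestricted: ✓, simply typable at T3 → T2; W, C, E all held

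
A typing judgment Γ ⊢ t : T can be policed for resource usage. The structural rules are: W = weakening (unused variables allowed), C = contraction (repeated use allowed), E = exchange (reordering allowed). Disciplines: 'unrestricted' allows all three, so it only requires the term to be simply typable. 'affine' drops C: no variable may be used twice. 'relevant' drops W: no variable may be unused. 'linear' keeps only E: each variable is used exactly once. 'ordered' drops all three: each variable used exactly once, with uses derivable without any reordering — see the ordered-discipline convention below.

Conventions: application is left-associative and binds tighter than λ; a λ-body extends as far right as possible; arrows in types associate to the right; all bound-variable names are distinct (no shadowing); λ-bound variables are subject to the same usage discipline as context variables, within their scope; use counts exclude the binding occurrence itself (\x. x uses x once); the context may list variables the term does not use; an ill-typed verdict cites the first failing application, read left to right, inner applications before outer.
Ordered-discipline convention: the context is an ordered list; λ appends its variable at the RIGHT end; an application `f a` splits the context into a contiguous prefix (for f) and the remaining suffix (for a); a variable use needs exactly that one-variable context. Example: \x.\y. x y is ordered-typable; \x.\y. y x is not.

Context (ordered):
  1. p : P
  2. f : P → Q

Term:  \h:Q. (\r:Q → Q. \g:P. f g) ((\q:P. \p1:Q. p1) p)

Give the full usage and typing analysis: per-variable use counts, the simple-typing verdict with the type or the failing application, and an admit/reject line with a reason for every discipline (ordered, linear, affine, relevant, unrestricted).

usage: p ×1, f ×1, h (λ-bound) ×0, r (λ-bound) ×0, g (λ-bound) ×1, q (λ-bound) ×0, p1 (λ-bound) ×1
use order (left to right): f, g, p1, p
typing: well-typed — term : Q → P → Q
ordered ✗ (needs weakening: h, r, q unused)
linear ✗ (needs weakening: h, r, q unused)
affine ✓ (no duplicate uses among p, f, h, r, g, q, p1)
relevant ✗ (needs weakening: h, r, q unused)
unrestricted ✓ (type-checks (Q → P → Q) and nothing is barred)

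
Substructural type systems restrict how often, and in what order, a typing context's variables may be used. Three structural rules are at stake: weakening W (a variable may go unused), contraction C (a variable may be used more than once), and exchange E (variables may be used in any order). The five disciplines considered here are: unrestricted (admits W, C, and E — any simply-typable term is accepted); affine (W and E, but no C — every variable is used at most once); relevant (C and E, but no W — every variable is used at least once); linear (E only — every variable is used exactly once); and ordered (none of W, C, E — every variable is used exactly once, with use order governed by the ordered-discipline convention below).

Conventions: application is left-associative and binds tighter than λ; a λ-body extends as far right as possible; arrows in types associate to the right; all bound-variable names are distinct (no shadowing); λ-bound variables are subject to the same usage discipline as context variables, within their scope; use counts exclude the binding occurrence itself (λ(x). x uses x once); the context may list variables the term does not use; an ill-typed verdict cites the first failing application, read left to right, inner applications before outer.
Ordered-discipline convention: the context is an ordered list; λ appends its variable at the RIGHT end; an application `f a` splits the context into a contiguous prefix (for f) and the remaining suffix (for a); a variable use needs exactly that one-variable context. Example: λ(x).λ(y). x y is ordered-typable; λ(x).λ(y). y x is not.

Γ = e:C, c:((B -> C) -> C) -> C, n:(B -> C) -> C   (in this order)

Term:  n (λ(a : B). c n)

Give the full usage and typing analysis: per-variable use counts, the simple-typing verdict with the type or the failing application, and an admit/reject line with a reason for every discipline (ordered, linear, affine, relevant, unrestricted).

use counts: e ×0; c ×1; n ×2; a [bound] ×0
uses in reading order: n, c, n
typing: the term checks, with type C
ordered: ✗, n ×2 used more than once (contraction); e, a left unused
linear: ✗, n ×2 used more than once (contraction); e, a left unused
affine: ✗, n ×2 used more than once (contraction)
relevant: ✗, e, a left unused
unrestricted: ✓, well-typed at C; no restrictions here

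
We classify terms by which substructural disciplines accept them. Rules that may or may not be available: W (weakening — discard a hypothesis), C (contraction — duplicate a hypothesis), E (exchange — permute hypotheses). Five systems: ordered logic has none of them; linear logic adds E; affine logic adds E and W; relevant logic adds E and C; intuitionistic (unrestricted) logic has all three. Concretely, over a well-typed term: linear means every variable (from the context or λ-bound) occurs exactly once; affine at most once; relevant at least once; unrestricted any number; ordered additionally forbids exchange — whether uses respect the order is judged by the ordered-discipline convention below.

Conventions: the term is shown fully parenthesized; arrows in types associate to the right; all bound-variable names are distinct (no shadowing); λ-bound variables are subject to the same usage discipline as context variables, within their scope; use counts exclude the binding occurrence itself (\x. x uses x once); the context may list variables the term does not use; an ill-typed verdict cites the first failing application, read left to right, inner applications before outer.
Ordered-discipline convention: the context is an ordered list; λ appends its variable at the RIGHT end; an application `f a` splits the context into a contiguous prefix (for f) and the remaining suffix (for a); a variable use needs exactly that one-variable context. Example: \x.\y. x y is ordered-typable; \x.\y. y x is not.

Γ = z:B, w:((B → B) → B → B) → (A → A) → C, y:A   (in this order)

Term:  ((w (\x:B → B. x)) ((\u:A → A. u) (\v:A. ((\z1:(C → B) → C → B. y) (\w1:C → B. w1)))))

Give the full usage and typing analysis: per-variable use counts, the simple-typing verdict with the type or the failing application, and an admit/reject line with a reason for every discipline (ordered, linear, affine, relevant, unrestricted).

variable uses: z: 0×, w: 1×, y: 1×, x (bound): 1×, u (bound): 1×, v (bound): 0×, z1 (bound): 0×, w1 (bound): 1×
uses in reading order: w, x, u, y, w1
typing: the term checks, with type C
ordered: ✗, z, v, z1 never used (weakening)
linear: ✗, z, v, z1 never used (weakening)
affine: ✓, no duplicate uses among z, w, y, x, u, v, z1, w1
relevant: ✗, z, v, z1 never used (weakening)
unrestricted: ✓, type-checks (C) and nothing is barred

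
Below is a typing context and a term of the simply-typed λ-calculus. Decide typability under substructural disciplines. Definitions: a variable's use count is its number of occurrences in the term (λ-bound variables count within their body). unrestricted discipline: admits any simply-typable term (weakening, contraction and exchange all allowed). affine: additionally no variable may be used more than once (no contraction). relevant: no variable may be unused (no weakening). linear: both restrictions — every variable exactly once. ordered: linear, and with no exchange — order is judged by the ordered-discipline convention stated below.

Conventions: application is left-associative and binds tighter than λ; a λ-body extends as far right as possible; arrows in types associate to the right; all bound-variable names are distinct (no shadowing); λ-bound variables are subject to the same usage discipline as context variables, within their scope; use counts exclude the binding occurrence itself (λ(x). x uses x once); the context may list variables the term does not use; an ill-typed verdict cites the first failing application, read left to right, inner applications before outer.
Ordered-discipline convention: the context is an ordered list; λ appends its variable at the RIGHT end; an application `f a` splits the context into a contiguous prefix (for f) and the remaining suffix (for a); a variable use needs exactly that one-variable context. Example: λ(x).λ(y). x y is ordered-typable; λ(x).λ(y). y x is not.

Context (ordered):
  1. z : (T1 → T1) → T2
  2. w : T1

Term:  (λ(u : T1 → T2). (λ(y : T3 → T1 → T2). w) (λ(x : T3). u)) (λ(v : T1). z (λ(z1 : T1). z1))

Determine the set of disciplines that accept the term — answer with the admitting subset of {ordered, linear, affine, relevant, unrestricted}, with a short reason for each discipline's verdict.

admitting disciplines: affine, unrestricted
counts: z=1; w=1; u [bound]=1; y [bound]=0; x [bound]=0; v [bound]=0; z1 [bound]=1
uses in reading order: w, u, z, z1
typing: well-typed — term : T1
ordered: ✗, y, x, v never used (weakening)
linear: ✗, y, x, v never used (weakening)
affine: ✓, none of z, w, u, y, x, v, z1 used more than once
relevant: ✗, y, x, v never used (weakening)
unrestricted: ✓, simply typable at T1; W, C, E all held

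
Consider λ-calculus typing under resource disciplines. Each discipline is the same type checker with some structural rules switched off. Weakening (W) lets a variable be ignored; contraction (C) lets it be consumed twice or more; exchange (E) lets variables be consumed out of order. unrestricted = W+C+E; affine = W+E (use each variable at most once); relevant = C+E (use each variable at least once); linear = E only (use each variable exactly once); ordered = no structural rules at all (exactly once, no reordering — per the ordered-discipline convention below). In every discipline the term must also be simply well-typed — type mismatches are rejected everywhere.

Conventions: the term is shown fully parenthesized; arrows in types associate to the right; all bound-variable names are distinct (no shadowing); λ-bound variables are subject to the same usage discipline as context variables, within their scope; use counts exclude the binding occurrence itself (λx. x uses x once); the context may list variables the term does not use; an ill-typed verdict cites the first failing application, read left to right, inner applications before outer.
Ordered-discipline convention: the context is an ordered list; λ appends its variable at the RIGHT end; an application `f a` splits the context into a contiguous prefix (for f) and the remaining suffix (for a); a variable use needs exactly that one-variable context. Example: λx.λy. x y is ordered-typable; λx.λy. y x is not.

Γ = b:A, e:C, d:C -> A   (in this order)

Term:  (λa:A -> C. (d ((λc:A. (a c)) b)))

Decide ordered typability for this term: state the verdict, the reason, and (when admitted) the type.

no — needs weakening: e unused
usage: b: 1×; e: 0×; d: 1×; a (λ-bound): 1×; c (λ-bound): 1×
use order (left to right): d, a, c, b
typing: well-typed — term : (A -> C) -> A
summary: ordered ✗, linear ✗, affine ✓, relevant ✗, unrestricted ✓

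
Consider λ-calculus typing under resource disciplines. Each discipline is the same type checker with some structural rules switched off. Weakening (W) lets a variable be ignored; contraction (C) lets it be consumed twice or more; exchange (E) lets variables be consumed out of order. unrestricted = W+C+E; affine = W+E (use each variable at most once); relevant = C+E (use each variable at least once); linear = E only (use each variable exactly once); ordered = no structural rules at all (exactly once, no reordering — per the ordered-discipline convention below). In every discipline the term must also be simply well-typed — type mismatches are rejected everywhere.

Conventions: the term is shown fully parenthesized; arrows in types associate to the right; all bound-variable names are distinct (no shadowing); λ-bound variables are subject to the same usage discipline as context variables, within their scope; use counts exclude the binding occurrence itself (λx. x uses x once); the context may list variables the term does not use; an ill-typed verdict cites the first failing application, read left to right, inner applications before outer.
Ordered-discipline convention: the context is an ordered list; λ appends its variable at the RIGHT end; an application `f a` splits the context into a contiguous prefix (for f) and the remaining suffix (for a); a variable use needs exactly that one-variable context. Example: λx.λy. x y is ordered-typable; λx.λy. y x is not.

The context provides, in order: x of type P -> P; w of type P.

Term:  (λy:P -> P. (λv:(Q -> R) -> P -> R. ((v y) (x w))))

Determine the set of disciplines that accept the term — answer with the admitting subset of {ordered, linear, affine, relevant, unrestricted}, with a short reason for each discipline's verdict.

admitted by: none
variable uses: x=1, w=1, y (λ-bound)=1, v (λ-bound)=1
left-to-right use order: v, y, x, w
typing: ill-typed: argument of type P -> P where Q -> R is required
ordered ✗ (a type mismatch blocks all five)
linear ✗ (the type mismatch rejects it)
affine ✗ (not simply typable)
relevant ✗ (fails simple typing)
unrestricted ✗ (a type mismatch blocks all five)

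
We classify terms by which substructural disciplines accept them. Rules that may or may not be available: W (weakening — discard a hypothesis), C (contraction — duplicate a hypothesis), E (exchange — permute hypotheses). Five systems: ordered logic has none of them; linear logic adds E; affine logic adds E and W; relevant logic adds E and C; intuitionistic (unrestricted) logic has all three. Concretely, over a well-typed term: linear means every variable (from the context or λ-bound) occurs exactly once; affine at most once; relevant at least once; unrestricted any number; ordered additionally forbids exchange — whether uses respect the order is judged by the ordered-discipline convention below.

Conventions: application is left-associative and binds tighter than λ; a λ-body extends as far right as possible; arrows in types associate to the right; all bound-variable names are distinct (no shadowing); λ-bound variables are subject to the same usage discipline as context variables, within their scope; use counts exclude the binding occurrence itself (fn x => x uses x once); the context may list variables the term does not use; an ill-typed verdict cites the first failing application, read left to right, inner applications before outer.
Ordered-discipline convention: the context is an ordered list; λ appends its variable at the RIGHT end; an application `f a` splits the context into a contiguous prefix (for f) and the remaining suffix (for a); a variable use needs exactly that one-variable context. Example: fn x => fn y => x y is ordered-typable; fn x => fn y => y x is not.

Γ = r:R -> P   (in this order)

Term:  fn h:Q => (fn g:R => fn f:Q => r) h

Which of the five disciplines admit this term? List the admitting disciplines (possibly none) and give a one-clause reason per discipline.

admitted by: none
usage: r: 1, h (bound): 1, g (bound): 0, f (bound): 0
left-to-right use order: r, h
typing: ill-typed: a function awaiting R gets Q
ordered ✗ (fails simple typing)
linear ✗ (a type mismatch blocks all five)
affine ✗ (the type mismatch rejects it)
relevant ✗ (not simply typable)
unrestricted ✗ (fails simple typing)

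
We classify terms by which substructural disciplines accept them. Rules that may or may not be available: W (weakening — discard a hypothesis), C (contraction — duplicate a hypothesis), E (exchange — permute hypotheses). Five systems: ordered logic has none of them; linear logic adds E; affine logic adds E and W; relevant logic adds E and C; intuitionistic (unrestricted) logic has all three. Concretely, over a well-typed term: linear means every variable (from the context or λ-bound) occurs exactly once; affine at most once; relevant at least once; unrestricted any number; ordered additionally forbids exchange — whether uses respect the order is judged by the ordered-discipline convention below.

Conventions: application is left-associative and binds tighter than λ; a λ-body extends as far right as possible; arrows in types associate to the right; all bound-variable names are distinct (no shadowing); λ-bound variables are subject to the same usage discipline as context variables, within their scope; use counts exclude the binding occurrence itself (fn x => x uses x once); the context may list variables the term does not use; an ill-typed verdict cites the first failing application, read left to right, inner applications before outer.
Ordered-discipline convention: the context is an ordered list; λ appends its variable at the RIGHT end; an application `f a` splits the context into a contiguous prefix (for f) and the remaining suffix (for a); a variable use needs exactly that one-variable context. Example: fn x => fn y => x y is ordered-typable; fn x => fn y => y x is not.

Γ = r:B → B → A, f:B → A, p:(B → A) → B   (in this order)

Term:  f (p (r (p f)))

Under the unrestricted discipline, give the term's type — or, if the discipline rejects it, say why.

term : A
counts: r: 1; f: 2; p: 2
order of uses: f, p, r, p, f
typing: the term checks, with type A
per-discipline verdicts: ordered ✗ | linear ✗ | affine ✗ | relevant ✓ | unrestricted ✓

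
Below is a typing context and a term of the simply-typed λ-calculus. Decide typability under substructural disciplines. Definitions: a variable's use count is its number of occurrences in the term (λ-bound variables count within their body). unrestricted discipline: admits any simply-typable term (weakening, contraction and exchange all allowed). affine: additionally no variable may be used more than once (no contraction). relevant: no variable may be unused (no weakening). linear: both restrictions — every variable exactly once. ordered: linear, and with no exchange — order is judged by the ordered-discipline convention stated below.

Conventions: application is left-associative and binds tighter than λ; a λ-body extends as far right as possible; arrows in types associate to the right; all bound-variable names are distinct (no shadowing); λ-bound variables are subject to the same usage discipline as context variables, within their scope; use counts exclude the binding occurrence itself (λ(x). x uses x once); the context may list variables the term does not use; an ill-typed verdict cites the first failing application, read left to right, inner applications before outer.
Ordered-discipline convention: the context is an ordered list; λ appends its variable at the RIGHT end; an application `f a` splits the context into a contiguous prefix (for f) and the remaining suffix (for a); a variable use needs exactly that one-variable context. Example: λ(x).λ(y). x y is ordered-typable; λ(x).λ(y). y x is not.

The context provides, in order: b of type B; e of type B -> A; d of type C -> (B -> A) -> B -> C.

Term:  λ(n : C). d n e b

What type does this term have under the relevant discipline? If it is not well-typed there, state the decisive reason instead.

term : C -> C
use counts: b: 1×, e: 1×, d: 1×, n [bound]: 1×
left-to-right use order: d, n, e, b
typing: ✓ — C -> C
across the five disciplines: ordered ✗, linear ✓, affine ✓, relevant ✓, unrestricted ✓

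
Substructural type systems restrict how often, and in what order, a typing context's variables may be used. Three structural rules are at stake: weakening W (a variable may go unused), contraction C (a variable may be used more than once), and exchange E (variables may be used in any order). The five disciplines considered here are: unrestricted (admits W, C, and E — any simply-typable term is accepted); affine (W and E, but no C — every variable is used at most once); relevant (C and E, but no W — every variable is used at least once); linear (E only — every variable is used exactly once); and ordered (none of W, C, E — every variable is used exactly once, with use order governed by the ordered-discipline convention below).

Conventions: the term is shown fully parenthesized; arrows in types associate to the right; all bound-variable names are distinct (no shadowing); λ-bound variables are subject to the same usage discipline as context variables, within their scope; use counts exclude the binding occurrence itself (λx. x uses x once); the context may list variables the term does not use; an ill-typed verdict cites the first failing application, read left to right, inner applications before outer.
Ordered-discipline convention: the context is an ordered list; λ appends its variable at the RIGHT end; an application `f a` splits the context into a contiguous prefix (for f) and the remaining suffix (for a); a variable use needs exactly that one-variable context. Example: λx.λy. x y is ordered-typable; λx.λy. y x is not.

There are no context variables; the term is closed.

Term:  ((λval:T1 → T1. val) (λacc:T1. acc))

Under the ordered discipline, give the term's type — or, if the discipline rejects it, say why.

term : T1 → T1
use counts: val (bound) ×1, acc (bound) ×1
left-to-right use order: val, acc
typing: ✓ — T1 → T1
per-discipline verdicts: ordered ✓; linear ✓; affine ✓; relevant ✓; unrestricted ✓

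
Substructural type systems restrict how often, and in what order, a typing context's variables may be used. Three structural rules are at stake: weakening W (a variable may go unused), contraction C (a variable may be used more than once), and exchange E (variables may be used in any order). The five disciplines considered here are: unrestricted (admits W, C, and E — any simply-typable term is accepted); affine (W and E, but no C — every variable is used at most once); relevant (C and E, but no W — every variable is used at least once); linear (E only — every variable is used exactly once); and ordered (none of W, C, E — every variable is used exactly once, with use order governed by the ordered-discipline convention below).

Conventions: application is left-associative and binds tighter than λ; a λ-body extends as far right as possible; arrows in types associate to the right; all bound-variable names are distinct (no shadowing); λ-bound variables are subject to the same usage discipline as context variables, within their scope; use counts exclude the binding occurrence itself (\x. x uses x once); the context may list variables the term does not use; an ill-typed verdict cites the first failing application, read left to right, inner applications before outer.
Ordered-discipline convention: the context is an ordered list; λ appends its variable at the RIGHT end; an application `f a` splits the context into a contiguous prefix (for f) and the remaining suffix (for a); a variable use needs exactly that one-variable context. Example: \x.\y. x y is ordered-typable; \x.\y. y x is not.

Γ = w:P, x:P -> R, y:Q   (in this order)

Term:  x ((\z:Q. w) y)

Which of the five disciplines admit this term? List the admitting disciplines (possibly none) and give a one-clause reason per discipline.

admitting disciplines: affine, unrestricted
usage: w: 1×; x: 1×; y: 1×; z (λ-bound): 0×
use order (left to right): x, w, y
typing: the term checks, with type R
ordered: ✗ — needs weakening: z unused
linear: ✗ — needs weakening: z unused
affine: ✓ — no duplicate uses among w, x, y, z
relevant: ✗ — needs weakening: z unused
unrestricted: ✓ — typability at R is all that's needed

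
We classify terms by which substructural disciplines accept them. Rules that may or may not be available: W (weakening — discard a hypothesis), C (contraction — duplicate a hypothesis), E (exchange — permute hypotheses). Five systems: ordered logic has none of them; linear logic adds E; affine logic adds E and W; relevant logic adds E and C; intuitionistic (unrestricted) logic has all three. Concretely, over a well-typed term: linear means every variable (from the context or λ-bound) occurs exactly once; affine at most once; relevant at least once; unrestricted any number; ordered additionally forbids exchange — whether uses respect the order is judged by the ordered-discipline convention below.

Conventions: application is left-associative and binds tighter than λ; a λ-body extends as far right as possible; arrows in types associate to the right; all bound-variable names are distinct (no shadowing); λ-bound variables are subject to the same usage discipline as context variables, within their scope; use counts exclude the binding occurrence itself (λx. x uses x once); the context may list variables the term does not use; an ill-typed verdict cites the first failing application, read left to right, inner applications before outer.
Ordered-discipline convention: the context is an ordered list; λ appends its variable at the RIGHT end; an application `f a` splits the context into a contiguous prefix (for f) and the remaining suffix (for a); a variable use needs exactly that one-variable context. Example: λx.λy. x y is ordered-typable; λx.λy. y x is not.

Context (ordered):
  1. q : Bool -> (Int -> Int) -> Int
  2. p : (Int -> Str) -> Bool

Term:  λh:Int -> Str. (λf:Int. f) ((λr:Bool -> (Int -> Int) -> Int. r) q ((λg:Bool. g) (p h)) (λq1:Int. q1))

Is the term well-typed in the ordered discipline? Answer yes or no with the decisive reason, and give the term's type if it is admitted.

yes — single-use (q, p, h, f, r, g, q1), ordered derivation ok; term : (Int -> Str) -> Int
counts: q=1, p=1, h (bound)=1, f (bound)=1, r (bound)=1, g (bound)=1, q1 (bound)=1
order of uses: f, r, q, g, p, h, q1
typing: well-typed at (Int -> Str) -> Int
summary: ordered ✓ · linear ✓ · affine ✓ · relevant ✓ · unrestricted ✓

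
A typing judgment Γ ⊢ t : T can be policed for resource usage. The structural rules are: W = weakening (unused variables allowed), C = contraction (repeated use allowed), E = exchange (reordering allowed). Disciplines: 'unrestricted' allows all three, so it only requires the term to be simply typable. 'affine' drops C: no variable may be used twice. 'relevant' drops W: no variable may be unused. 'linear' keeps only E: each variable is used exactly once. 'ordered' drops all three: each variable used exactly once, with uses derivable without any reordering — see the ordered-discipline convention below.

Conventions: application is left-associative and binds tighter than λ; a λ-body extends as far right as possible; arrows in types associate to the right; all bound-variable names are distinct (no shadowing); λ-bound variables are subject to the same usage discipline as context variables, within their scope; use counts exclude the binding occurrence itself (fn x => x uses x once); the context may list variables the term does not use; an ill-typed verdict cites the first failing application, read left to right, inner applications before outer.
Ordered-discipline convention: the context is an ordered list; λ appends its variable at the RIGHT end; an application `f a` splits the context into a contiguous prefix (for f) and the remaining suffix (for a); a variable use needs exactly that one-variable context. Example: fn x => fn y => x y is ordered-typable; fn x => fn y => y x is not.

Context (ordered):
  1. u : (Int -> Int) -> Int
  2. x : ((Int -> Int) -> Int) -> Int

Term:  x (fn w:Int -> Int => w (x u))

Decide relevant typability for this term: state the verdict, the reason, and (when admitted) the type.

yes — every one of u, x, w appears; term : Int
use counts: u=1, x=2, w (λ-bound)=1
left-to-right use order: x, w, x, u
typing: well-typed at Int
all disciplines: ordered ✗, linear ✗, affine ✗, relevant ✓, unrestricted ✓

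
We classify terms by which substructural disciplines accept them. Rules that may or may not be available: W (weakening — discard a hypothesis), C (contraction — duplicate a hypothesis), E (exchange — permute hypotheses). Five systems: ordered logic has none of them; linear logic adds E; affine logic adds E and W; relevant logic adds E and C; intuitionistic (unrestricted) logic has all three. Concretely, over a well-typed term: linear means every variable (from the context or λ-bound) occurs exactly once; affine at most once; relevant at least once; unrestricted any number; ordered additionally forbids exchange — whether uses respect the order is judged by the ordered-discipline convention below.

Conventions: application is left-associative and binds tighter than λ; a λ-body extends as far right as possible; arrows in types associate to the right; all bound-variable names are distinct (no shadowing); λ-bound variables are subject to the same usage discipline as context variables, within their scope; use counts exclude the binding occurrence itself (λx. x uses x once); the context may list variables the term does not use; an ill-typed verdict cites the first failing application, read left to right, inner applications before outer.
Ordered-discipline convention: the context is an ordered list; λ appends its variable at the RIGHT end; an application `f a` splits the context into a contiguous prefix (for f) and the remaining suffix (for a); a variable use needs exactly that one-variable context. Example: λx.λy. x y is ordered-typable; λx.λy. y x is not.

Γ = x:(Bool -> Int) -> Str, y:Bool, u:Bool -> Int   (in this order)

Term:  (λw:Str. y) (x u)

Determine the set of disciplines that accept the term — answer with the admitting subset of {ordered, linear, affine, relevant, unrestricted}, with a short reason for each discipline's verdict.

accepted by: affine, unrestricted
counts: x: 1, y: 1, u: 1, w [bound]: 0
use order (left to right): y, x, u
typing: well-typed at Bool
ordered: ✗ — w left unused
linear: ✗ — w left unused
affine: ✓ — x, y, u, w: no repeats, contraction unneeded
relevant: ✗ — w left unused
unrestricted: ✓ — simply typable at Bool; W, C, E all held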